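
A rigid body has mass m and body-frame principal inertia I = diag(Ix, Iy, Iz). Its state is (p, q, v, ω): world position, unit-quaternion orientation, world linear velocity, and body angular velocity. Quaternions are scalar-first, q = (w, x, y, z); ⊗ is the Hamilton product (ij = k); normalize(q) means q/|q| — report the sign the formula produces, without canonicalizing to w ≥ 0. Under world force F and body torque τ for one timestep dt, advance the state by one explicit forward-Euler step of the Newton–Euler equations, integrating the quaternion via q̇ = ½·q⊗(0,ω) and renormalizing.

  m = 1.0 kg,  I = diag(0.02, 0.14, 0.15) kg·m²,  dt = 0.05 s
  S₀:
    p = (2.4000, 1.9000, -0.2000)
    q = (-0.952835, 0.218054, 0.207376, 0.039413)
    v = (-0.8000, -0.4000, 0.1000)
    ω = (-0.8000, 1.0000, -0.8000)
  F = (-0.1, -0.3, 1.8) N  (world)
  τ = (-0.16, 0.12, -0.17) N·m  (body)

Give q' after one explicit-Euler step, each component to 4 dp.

2q̇ = q⊗(0,ω) = (-0.0014024, 0.5569542, -0.8099222, 1.1462228)
q + ½dt·q⊗(0,ω), renormalized = (-0.9522, 0.2318, 0.1870, 0.0680)

q' = (-0.9522, 0.2318, 0.1870, 0.0680)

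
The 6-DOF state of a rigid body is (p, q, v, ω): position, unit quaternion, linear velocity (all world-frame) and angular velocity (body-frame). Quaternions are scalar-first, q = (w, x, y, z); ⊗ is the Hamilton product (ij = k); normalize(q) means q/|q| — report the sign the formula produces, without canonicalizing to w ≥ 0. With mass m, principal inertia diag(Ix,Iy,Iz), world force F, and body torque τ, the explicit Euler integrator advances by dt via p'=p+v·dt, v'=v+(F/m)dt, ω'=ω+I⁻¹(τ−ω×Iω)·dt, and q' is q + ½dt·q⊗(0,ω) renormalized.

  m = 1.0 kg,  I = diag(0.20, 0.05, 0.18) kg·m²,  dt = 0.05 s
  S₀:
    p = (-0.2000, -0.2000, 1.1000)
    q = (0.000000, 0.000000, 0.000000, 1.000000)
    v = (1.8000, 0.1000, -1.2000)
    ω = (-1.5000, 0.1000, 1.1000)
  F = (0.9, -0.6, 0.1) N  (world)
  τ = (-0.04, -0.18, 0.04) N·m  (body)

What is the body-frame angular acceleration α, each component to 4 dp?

α = (-0.2715, -2.9400, 0.0972)

precession coupling ω×(Iω) = (0.0143, -0.0330, 0.0225)
angular accel α = (-0.2715, -2.9400, 0.0972)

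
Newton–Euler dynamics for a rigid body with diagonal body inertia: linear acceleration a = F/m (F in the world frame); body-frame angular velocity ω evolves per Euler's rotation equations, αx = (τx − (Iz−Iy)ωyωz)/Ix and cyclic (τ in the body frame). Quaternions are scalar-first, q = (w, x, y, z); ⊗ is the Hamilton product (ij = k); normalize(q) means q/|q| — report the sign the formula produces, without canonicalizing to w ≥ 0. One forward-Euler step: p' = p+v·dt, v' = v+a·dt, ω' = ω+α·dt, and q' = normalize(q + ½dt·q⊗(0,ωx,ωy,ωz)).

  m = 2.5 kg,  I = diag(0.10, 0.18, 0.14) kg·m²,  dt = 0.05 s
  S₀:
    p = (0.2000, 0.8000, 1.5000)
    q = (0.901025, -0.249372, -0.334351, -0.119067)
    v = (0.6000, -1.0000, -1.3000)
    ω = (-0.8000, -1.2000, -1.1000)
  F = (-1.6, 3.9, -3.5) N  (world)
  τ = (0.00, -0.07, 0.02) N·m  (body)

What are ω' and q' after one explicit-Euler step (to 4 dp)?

ω' = (-0.7736, -1.2097, -1.1203)
q' = (0.8818, -0.2615, -0.3655, -0.1429)

(τ − ω×Iω)/I = (0.5280, -0.1933, -0.4057)
ω' = ω + α·dt = (-0.7736, -1.2097, -1.1203)
Hamilton product q⊗(0,ω) = (-0.7316925, -0.4959143, -1.2602856, -0.9593619)
q + ½dt·q⊗(0,ω), renormalized = (0.8818, -0.2615, -0.3655, -0.1429)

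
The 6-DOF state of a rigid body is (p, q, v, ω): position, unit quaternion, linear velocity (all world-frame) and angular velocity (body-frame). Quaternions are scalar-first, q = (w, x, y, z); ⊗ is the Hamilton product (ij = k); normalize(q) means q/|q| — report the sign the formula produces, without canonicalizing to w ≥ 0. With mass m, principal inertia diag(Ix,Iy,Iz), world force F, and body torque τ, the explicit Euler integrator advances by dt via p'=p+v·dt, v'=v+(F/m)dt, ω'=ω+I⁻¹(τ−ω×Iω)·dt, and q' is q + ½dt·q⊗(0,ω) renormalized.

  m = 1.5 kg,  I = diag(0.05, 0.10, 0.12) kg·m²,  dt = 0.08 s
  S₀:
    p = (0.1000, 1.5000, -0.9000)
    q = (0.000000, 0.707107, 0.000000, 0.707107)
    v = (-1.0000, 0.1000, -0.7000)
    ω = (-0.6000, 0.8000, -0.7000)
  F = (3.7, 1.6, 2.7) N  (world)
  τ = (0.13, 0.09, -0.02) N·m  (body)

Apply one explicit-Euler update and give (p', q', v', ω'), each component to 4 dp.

p' = (0.0200, 1.5080, -0.9560)
q' = (0.0367, 0.6837, 0.0028, 0.7289)
v' = (-0.8027, 0.1853, -0.5560)
ω' = (-0.3741, 0.8955, -0.6973)

gyro term ω×Iω = (-0.0112, -0.0294, -0.0240)
angular accel α = (2.8240, 1.1940, 0.0333)
ω' = ω + α·dt = (-0.3741, 0.8955, -0.6973)
2q̇ = q⊗(0,ω) = (0.9192391, -0.5656856, 0.0707107, 0.5656856)
q + ½dt·q⊗(0,ω), renormalized = (0.0367, 0.6837, 0.0028, 0.7289)
p' = p + v·dt = (0.0200, 1.5080, -0.9560)
new velocity v' = (-0.8027, 0.1853, -0.5560)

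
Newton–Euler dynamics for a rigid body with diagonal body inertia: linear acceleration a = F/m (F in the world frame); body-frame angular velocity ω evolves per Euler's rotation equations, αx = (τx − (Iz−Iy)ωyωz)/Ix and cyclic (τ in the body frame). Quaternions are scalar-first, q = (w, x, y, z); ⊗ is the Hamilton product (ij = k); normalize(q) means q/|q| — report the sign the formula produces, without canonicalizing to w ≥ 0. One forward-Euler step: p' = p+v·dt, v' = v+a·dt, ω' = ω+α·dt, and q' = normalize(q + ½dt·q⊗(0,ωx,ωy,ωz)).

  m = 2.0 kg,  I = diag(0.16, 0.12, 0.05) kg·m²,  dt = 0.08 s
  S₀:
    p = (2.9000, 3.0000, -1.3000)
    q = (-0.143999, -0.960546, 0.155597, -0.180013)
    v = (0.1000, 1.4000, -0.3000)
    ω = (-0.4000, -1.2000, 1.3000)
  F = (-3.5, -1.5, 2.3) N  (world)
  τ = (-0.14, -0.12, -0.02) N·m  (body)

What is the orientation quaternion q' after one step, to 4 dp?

q' = (-0.1422, -0.9563, 0.2148, -0.1385)

Hamilton product q⊗(0,ω) = (0.0365149, 0.0438601, 1.4935138, 1.0276953)
q' = normalize(q + ½dt·q⊗(0,ω)) = (-0.1422, -0.9563, 0.2148, -0.1385)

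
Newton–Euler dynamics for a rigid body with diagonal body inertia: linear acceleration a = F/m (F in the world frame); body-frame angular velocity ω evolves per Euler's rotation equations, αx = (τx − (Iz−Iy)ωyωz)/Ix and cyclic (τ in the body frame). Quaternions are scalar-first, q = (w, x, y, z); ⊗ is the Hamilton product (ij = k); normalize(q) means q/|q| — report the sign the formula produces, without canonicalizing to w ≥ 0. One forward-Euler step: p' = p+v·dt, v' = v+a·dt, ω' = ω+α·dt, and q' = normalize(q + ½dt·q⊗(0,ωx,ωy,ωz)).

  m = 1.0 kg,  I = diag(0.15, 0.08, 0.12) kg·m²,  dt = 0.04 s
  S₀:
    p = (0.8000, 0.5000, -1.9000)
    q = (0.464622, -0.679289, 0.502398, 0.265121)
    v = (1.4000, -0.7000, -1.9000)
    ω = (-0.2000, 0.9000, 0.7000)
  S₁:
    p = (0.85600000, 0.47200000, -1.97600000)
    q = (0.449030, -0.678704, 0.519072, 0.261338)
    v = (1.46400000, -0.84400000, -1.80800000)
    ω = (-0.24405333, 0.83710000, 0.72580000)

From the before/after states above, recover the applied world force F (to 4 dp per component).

F = (1.6000, -3.6000, 2.3000)

velocity change Δv = (0.06400000, -0.14400000, 0.09200000)
F = m·Δv/dt = (1.6000, -3.6000, 2.3000)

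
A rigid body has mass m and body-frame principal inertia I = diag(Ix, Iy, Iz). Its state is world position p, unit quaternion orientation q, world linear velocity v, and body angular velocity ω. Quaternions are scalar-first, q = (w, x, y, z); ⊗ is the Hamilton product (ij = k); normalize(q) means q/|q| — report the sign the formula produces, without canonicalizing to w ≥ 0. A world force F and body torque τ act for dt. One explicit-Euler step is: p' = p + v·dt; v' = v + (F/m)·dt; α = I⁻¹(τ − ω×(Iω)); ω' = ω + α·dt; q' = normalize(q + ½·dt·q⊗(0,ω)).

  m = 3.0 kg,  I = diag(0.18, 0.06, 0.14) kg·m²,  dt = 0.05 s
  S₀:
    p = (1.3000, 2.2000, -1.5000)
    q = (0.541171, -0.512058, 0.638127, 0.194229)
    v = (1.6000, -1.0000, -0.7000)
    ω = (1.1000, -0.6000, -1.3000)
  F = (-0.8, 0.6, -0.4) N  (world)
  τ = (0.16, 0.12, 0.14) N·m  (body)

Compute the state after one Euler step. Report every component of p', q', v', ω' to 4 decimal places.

a = (-0.2667, 0.2000, -0.1333)
p' = p + v·dt = (1.3800, 2.1500, -1.5350)
v' = v + a·dt = (1.5867, -0.9900, -0.7067)
precession coupling ω×(Iω) = (0.0624, -0.0572, 0.0792)
α = I⁻¹(τ − ω×Iω) = (0.5422, 2.9533, 0.4343)
new body rate ω' = (1.1271, -0.4523, -1.2783)
q⊗(0,ω) = (1.1986377, -0.1177396, -0.7767261, -1.0982272)
q' = normalize(q + ½dt·q⊗(0,ω)) = (0.5706, -0.5145, 0.6181, 0.1666)

p' = (1.3800, 2.1500, -1.5350)
q' = (0.5706, -0.5145, 0.6181, 0.1666)
v' = (1.5867, -0.9900, -0.7067)
ω' = (1.1271, -0.4523, -1.2783)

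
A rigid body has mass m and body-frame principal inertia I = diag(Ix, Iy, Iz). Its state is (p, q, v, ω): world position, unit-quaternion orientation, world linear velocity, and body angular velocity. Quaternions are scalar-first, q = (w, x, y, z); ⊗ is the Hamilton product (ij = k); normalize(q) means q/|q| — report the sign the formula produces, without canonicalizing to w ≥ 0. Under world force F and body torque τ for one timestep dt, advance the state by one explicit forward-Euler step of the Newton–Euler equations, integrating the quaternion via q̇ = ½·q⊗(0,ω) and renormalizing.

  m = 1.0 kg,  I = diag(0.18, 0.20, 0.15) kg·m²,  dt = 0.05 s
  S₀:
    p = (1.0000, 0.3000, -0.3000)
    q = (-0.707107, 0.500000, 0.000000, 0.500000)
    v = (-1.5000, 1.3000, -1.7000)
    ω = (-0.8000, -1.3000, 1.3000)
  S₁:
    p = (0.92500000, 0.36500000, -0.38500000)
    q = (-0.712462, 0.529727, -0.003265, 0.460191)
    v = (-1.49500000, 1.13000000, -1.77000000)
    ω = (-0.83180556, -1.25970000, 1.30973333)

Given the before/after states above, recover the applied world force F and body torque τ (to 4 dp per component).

F = (0.1000, -3.4000, -1.4000)
τ = (-0.0300, 0.1300, 0.0500)

ω₁ − ω₀ = (-0.03180556, 0.04030000, 0.00973333)
ω₀×(Iω₀) = (0.0845, -0.0312, 0.0208)
τ = I·(Δω/dt) + ω₀×(Iω₀) = (-0.0300, 0.1300, 0.0500)
v₁ − v₀ = (0.00500000, -0.17000000, -0.07000000)
F = m·Δv/dt = (0.1000, -3.4000, -1.4000)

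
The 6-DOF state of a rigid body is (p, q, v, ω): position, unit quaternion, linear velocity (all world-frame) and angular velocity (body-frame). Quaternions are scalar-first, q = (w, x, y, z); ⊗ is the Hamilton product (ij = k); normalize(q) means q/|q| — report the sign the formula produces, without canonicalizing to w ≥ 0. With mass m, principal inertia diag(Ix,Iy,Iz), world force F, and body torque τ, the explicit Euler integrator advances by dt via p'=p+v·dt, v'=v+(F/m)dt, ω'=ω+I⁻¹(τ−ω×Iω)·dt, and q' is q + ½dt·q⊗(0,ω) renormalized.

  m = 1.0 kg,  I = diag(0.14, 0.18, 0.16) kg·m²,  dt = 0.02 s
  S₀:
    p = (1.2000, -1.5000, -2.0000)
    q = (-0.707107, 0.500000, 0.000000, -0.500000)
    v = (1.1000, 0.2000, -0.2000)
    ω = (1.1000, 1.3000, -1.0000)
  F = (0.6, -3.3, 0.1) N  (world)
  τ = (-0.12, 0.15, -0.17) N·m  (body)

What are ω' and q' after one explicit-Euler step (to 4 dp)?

angular accel α = (-1.0429, 0.7111, -1.4200)
new body rate ω' = (1.0791, 1.3142, -1.0284)
Hamilton product q⊗(0,ω) = (-1.0500000, -0.1278177, -0.9692391, 1.3571070)
updated quaternion q' = (-0.7175, 0.4986, -0.0097, -0.4863)

ω' = (1.0791, 1.3142, -1.0284)
q' = (-0.7175, 0.4986, -0.0097, -0.4863)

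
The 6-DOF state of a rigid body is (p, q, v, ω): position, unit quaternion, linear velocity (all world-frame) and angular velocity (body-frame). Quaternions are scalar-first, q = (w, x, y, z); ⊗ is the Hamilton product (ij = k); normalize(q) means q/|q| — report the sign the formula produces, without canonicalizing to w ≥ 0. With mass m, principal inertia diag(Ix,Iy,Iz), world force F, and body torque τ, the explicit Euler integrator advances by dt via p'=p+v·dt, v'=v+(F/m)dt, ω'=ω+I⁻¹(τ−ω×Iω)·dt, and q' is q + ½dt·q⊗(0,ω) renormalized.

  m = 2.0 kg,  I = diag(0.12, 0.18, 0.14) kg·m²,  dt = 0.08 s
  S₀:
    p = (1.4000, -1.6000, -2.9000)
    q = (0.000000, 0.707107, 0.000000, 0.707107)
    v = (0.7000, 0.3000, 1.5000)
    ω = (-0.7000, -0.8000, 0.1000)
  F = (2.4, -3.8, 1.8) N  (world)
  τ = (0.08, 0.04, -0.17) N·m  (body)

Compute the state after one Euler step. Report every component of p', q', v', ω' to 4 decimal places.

p' = (1.4560, -1.5760, -2.7800)
q' = (0.0170, 0.7291, -0.0226, 0.6839)
v' = (0.7960, 0.1480, 1.5720)
ω' = (-0.6488, -0.7828, -0.0163)

precession coupling ω×(Iω) = (0.0032, 0.0014, 0.0336)
angular accel α = (0.6400, 0.2144, -1.4543)
ω + α·dt = (-0.6488, -0.7828, -0.0163)
2q̇ = q⊗(0,ω) = (0.4242642, 0.5656856, -0.5656856, -0.5656856)
updated quaternion q' = (0.0170, 0.7291, -0.0226, 0.6839)
p + v·dt = (1.4560, -1.5760, -2.7800)
v' = v + a·dt = (0.7960, 0.1480, 1.5720)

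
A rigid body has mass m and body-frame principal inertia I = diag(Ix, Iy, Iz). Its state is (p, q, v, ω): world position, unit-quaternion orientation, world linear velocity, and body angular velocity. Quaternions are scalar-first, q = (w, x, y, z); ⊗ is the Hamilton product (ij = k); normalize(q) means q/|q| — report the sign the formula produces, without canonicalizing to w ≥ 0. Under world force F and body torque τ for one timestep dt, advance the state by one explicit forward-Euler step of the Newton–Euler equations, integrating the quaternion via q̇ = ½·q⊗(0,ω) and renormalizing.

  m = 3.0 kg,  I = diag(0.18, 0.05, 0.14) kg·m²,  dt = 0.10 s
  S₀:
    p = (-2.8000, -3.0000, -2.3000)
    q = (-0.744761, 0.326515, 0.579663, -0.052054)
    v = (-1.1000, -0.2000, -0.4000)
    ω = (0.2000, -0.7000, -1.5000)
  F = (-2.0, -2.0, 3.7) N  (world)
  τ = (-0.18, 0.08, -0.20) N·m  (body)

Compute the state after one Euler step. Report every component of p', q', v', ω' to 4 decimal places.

p' = (-2.9100, -3.0200, -2.3400)
q' = (-0.7291, 0.2728, 0.6275, -0.0134)
v' = (-1.1667, -0.2667, -0.2767)
ω' = (0.0475, -0.5160, -1.6559)

p' = p + v·dt = (-2.9100, -3.0200, -2.3400)
v + (F/m)dt = (-1.1667, -0.2667, -0.2767)
gyro term ω×Iω = (0.0945, -0.0120, 0.0182)
angular accel α = (-1.5250, 1.8400, -1.5586)
new body rate ω' = (0.0475, -0.5160, -1.6559)
q⊗(0,ω) = (0.2623801, -1.0548845, 1.0006944, 0.7726484)
q' = normalize(q + ½dt·q⊗(0,ω)) = (-0.7291, 0.2728, 0.6275, -0.0134)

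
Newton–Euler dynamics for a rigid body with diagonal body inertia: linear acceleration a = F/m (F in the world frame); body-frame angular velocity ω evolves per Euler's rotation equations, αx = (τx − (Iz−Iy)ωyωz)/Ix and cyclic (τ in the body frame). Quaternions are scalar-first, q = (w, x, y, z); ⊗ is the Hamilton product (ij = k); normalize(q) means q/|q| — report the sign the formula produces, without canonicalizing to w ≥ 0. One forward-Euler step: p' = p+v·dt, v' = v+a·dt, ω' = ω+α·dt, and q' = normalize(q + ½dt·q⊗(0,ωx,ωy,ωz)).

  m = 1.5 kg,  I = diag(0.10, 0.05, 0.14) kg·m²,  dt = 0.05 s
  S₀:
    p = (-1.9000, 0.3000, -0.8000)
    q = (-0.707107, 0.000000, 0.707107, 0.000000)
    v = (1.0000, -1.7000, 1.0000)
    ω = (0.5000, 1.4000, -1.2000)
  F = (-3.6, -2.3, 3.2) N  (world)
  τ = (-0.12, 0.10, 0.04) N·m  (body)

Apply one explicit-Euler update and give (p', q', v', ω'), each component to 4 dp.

p' = (-1.8500, 0.2150, -0.7500)
q' = (-0.7310, -0.0300, 0.6816, 0.0124)
v' = (0.8800, -1.7767, 1.1067)
ω' = (0.5156, 1.4760, -1.1732)

p + v·dt = (-1.8500, 0.2150, -0.7500)
new velocity v' = (0.8800, -1.7767, 1.1067)
ω×(Iω) gyroscopic = (-0.1512, 0.0240, -0.0350)
α = I⁻¹(τ − ω×Iω) = (0.3120, 1.5200, 0.5357)
ω + α·dt = (0.5156, 1.4760, -1.1732)
q⊗(0,ω) = (-0.9899498, -1.2020819, -0.9899498, 0.4949749)
updated quaternion q' = (-0.7310, -0.0300, 0.6816, 0.0124)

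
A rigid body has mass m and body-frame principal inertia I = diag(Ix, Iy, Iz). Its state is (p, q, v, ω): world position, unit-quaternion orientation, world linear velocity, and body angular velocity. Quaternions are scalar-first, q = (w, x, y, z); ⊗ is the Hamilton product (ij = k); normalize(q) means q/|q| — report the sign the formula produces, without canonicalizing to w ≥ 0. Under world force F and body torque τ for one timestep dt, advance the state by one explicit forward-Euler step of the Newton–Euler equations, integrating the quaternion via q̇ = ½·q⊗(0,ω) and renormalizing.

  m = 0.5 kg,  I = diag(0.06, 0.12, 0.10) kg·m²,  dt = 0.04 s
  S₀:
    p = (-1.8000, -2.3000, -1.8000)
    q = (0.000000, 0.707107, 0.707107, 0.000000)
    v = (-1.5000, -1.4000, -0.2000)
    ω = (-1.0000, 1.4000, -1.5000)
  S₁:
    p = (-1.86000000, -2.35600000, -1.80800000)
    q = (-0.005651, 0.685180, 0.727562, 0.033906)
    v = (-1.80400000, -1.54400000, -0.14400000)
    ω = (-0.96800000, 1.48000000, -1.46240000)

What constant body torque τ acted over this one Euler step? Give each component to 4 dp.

τ = (0.0900, 0.1800, 0.0100)

ω₁ − ω₀ = (0.03200000, 0.08000000, 0.03760000)
I·α + gyro = (0.0900, 0.1800, 0.0100)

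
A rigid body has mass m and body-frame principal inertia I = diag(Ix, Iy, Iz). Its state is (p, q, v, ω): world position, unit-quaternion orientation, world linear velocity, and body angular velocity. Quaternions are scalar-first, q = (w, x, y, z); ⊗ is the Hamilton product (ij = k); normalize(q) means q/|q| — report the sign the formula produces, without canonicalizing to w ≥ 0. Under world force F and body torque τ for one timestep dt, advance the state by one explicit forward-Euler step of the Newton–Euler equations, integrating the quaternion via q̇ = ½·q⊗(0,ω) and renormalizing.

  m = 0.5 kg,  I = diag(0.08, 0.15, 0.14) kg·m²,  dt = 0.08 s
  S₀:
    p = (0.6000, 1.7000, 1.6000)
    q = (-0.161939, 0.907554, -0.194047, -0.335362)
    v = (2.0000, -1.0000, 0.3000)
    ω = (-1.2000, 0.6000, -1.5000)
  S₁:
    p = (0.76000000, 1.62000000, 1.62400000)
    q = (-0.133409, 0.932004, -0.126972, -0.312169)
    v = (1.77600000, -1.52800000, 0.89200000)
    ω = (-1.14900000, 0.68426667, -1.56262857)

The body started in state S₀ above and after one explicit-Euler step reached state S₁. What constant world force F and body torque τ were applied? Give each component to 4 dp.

F = (-1.4000, -3.3000, 3.7000)
τ = (0.0600, 0.0500, -0.1600)

Δv = v₁−v₀ = (-0.22400000, -0.52800000, 0.59200000)
m·(v₁−v₀)/dt = (-1.4000, -3.3000, 3.7000)
Δω = ω₁−ω₀ = (0.05100000, 0.08426667, -0.06262857)
gyro term ω₀×Iω₀ = (0.0090, -0.1080, -0.0504)
τ = I·(Δω/dt) + ω₀×(Iω₀) = (0.0600, 0.0500, -0.1600)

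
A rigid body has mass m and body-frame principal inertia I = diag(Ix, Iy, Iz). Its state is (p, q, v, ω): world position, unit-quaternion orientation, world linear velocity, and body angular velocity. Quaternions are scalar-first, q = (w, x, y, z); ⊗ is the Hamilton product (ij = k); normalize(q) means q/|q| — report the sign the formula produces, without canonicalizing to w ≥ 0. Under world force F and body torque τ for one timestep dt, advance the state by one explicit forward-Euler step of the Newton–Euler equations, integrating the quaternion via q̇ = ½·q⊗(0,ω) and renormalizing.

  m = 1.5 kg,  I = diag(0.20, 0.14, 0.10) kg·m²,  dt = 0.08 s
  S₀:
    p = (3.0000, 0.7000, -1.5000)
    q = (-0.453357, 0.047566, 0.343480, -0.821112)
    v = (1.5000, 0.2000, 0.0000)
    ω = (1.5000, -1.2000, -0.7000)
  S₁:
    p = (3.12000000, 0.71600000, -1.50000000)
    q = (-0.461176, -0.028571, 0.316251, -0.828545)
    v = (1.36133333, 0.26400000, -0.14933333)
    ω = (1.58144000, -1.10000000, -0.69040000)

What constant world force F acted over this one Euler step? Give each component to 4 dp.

Δv = v₁−v₀ = (-0.13866667, 0.06400000, -0.14933333)
m·(v₁−v₀)/dt = (-2.6000, 1.2000, -2.8000)

F = (-2.6000, 1.2000, -2.8000)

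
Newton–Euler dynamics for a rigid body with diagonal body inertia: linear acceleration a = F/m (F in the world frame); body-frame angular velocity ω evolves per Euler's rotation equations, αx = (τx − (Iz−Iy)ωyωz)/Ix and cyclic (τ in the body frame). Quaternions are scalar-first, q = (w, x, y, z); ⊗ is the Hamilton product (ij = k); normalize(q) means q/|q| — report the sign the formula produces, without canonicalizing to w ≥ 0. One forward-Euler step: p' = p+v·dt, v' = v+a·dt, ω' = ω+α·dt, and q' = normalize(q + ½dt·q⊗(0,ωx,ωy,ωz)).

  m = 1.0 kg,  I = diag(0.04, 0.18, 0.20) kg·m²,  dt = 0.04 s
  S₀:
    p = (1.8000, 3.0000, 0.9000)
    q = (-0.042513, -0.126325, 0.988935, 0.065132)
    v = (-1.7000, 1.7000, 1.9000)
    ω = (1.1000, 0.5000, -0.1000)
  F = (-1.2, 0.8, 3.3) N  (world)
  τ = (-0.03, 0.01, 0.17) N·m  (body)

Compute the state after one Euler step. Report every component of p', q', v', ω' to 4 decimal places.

p' = (1.7320, 3.0680, 0.9760)
q' = (-0.0495, -0.1299, 0.9894, 0.0422)
v' = (-1.7480, 1.7320, 2.0320)
ω' = (1.0710, 0.4983, -0.0814)

a = (-1.2000, 0.8000, 3.3000)
p' = p + v·dt = (1.7320, 3.0680, 0.9760)
v + (F/m)dt = (-1.7480, 1.7320, 2.0320)
precession coupling ω×(Iω) = (-0.0010, 0.0176, 0.0770)
α = I⁻¹(τ − ω×Iω) = (-0.7250, -0.0422, 0.4650)
ω' = ω + α·dt = (1.0710, 0.4983, -0.0814)
2q̇ = q⊗(0,ω) = (-0.3489968, -0.1782238, 0.0377562, -1.1467397)
q + ½dt·q⊗(0,ω), renormalized = (-0.0495, -0.1299, 0.9894, 0.0422)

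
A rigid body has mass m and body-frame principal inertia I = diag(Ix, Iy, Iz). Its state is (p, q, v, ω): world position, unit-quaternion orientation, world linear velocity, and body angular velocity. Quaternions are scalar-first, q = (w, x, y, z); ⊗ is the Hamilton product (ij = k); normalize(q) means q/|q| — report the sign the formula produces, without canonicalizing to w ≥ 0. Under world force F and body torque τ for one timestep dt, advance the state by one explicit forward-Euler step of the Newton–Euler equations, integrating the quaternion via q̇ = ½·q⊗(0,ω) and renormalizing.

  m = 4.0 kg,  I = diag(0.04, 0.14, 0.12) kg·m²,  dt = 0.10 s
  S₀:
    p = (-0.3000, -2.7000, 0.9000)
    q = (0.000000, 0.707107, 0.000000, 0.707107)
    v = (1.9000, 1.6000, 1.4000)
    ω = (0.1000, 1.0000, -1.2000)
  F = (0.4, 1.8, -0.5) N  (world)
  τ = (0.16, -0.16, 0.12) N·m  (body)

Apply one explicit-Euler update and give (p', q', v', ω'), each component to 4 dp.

p' = (-0.1100, -2.5400, 1.0400)
q' = (0.0388, 0.6697, 0.0458, 0.7402)
v' = (1.9100, 1.6450, 1.3875)
ω' = (0.4400, 0.8789, -1.1083)

α = I⁻¹(τ − ω×Iω) = (3.4000, -1.2114, 0.9167)
ω + α·dt = (0.4400, 0.8789, -1.1083)
2q̇ = q⊗(0,ω) = (0.7778177, -0.7071070, 0.9192391, 0.7071070)
q' = normalize(q + ½dt·q⊗(0,ω)) = (0.0388, 0.6697, 0.0458, 0.7402)
a = F/m = (0.1000, 0.4500, -0.1250)
p + v·dt = (-0.1100, -2.5400, 1.0400)
new velocity v' = (1.9100, 1.6450, 1.3875)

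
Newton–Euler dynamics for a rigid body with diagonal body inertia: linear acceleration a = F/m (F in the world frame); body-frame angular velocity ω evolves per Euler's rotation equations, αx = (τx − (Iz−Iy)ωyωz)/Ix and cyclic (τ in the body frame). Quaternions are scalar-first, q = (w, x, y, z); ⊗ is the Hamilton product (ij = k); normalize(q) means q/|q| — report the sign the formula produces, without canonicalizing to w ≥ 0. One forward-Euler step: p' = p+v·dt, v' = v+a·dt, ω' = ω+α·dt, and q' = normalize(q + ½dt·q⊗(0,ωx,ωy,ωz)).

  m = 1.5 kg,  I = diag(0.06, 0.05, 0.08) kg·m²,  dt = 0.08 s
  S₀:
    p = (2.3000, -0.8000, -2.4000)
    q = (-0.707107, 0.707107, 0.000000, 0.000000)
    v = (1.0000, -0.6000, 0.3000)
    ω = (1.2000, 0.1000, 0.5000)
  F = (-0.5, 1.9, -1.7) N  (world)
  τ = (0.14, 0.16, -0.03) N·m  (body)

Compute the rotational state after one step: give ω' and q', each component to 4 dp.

gyro term ω×Iω = (0.0015, -0.0120, -0.0012)
α = I⁻¹(τ − ω×Iω) = (2.3083, 3.4400, -0.3600)
ω' = ω + α·dt = (1.3847, 0.3752, 0.4712)
q⊗(0,ω) = (-0.8485284, -0.8485284, -0.4242642, -0.2828428)
q' = normalize(q + ½dt·q⊗(0,ω)) = (-0.7400, 0.6723, -0.0169, -0.0113)

ω' = (1.3847, 0.3752, 0.4712)
q' = (-0.7400, 0.6723, -0.0169, -0.0113)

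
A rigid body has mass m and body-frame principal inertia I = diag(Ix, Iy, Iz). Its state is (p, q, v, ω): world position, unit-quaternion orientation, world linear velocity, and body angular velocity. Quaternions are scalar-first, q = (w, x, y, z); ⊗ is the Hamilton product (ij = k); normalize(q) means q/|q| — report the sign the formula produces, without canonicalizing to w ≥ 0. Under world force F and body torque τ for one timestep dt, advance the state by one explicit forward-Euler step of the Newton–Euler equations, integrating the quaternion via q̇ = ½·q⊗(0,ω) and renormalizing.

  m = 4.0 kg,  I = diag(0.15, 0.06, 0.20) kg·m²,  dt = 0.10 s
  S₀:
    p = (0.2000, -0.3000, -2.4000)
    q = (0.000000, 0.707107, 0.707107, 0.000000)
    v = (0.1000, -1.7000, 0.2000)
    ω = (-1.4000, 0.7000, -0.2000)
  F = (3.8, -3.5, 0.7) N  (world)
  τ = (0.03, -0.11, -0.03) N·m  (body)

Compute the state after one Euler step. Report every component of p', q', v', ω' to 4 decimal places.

(τ − ω×Iω)/I = (0.3307, -1.6000, -0.5910)
new body rate ω' = (-1.3669, 0.5400, -0.2591)
2q̇ = q⊗(0,ω) = (0.4949749, -0.1414214, 0.1414214, 1.4849247)
q + ½dt·q⊗(0,ω), renormalized = (0.0247, 0.6979, 0.7120, 0.0740)
a = F/m = (0.9500, -0.8750, 0.1750)
p + v·dt = (0.2100, -0.4700, -2.3800)
new velocity v' = (0.1950, -1.7875, 0.2175)

p' = (0.2100, -0.4700, -2.3800)
q' = (0.0247, 0.6979, 0.7120, 0.0740)
v' = (0.1950, -1.7875, 0.2175)
ω' = (-1.3669, 0.5400, -0.2591)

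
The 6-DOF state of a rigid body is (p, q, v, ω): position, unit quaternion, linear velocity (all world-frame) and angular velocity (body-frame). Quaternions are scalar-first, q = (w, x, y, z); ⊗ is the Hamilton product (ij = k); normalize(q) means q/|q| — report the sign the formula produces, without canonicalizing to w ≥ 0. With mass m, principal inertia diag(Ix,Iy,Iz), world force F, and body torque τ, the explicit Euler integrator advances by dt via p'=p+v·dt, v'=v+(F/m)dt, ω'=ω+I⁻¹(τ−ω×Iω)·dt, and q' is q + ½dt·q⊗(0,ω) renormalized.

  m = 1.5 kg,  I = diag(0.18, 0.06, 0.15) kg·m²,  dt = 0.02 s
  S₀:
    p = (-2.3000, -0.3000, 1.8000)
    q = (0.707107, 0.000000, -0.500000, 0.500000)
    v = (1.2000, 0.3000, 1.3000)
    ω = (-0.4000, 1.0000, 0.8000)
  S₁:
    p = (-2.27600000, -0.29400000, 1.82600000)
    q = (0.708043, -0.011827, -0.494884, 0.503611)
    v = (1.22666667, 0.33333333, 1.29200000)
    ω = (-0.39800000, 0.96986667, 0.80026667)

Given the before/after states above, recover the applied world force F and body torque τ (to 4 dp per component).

Δω = ω₁−ω₀ = (0.00200000, -0.03013333, 0.00026667)
τ = I·(Δω/dt) + ω₀×(Iω₀) = (0.0900, -0.1000, 0.0500)
v₁ − v₀ = (0.02666667, 0.03333333, -0.00800000)
F = m·Δv/dt = (2.0000, 2.5000, -0.6000)

F = (2.0000, 2.5000, -0.6000)
τ = (0.0900, -0.1000, 0.0500)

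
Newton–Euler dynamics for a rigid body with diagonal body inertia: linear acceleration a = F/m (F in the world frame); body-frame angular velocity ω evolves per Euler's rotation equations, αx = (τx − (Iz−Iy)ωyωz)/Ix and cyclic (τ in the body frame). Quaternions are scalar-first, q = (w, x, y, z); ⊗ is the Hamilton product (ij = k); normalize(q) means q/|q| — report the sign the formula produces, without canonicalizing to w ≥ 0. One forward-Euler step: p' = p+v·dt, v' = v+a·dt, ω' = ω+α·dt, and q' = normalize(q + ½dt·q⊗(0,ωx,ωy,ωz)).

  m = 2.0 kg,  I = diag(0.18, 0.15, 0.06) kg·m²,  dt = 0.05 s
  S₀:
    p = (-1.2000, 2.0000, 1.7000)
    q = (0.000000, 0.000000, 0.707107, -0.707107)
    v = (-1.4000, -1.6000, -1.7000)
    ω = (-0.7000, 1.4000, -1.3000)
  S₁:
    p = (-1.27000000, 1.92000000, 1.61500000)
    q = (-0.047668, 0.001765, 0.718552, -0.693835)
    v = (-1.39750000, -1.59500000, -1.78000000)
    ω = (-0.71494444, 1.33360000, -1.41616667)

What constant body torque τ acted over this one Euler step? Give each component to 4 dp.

τ = (0.1100, -0.0900, -0.1100)

Δω = ω₁−ω₀ = (-0.01494444, -0.06640000, -0.11616667)
ω₀×(Iω₀) = (0.1638, 0.1092, 0.0294)
τ = I·(Δω/dt) + ω₀×(Iω₀) = (0.1100, -0.0900, -0.1100)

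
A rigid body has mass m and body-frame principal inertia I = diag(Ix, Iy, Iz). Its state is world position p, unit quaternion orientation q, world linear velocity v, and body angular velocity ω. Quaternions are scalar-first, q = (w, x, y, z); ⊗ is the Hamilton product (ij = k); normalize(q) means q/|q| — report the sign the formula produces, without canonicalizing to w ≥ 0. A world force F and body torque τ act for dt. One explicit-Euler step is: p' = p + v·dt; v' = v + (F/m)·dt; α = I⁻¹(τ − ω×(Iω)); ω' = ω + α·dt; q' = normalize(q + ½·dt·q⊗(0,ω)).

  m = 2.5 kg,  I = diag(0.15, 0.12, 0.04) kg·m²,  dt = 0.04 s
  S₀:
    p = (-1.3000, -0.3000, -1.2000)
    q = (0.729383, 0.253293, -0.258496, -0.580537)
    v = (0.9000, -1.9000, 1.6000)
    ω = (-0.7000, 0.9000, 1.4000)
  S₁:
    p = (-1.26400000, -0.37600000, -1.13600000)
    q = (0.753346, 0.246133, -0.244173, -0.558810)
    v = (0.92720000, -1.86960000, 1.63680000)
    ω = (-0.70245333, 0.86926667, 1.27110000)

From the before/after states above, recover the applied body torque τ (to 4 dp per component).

ω₁ − ω₀ = (-0.00245333, -0.03073333, -0.12890000)
precession coupling = (-0.1008, -0.1078, 0.0189)
I·α + gyro = (-0.1100, -0.2000, -0.1100)

τ = (-0.1100, -0.2000, -0.1100)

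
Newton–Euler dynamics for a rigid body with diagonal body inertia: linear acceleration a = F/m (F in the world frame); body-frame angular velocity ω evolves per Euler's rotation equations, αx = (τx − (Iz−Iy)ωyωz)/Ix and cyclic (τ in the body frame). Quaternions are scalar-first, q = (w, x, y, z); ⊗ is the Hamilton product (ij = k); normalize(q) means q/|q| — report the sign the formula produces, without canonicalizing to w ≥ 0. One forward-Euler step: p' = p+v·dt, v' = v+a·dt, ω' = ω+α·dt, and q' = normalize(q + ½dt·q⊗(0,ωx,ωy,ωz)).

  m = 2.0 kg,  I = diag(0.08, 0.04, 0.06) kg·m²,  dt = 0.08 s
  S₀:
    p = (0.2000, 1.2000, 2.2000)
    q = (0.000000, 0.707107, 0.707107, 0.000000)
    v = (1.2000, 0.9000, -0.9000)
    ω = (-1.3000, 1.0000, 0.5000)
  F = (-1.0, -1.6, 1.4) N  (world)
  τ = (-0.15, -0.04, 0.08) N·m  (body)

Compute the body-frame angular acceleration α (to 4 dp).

α = (-2.0000, -0.6750, 0.4667)

precession coupling ω×(Iω) = (0.0100, -0.0130, 0.0520)
angular accel α = (-2.0000, -0.6750, 0.4667)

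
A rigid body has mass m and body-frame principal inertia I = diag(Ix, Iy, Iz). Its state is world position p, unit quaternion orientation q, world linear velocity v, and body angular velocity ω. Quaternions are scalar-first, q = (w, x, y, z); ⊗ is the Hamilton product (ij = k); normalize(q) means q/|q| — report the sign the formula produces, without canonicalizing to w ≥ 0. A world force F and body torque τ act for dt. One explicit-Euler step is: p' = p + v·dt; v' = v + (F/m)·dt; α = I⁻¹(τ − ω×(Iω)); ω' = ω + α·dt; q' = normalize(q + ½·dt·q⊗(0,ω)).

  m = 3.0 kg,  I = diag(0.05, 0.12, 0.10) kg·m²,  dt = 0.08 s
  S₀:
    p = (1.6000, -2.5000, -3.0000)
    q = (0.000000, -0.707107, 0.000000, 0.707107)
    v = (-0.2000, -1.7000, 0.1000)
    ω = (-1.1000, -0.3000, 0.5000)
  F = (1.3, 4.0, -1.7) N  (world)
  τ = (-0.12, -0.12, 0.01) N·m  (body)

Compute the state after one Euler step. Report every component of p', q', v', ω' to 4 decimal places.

linear accel F/m = (0.4333, 1.3333, -0.5667)
p' = p + v·dt = (1.5840, -2.6360, -2.9920)
v' = v + a·dt = (-0.1653, -1.5933, 0.0547)
ω×(Iω) gyroscopic = (0.0030, 0.0275, 0.0231)
(τ − ω×Iω)/I = (-2.4600, -1.2292, -0.1310)
ω + α·dt = (-1.2968, -0.3983, 0.4895)
Hamilton product q⊗(0,ω) = (-1.1313712, 0.2121321, -0.4242642, 0.2121321)
updated quaternion q' = (-0.0452, -0.6978, -0.0169, 0.7147)

p' = (1.5840, -2.6360, -2.9920)
q' = (-0.0452, -0.6978, -0.0169, 0.7147)
v' = (-0.1653, -1.5933, 0.0547)
ω' = (-1.2968, -0.3983, 0.4895)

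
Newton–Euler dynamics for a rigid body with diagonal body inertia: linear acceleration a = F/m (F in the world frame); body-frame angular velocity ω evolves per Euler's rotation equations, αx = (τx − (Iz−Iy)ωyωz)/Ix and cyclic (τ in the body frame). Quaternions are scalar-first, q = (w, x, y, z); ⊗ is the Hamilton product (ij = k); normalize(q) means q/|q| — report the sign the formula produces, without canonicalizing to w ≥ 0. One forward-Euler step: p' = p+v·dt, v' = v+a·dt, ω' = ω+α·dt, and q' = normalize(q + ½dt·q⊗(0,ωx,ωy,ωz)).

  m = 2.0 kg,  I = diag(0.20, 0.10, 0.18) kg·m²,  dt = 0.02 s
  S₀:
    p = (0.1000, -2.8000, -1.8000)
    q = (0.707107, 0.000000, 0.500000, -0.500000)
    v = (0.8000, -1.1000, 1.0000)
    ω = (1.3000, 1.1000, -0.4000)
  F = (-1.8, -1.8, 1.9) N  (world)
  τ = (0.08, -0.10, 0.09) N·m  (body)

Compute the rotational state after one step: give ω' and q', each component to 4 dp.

ω' = (1.3115, 1.0821, -0.3741)
q' = (0.6995, 0.0127, 0.5012, -0.5093)

gyro term ω×Iω = (-0.0352, -0.0104, -0.1430)
angular accel α = (0.5760, -0.8960, 1.2944)
ω' = ω + α·dt = (1.3115, 1.0821, -0.3741)
2q̇ = q⊗(0,ω) = (-0.7500000, 1.2692391, 0.1278177, -0.9328428)
q' = normalize(q + ½dt·q⊗(0,ω)) = (0.6995, 0.0127, 0.5012, -0.5093)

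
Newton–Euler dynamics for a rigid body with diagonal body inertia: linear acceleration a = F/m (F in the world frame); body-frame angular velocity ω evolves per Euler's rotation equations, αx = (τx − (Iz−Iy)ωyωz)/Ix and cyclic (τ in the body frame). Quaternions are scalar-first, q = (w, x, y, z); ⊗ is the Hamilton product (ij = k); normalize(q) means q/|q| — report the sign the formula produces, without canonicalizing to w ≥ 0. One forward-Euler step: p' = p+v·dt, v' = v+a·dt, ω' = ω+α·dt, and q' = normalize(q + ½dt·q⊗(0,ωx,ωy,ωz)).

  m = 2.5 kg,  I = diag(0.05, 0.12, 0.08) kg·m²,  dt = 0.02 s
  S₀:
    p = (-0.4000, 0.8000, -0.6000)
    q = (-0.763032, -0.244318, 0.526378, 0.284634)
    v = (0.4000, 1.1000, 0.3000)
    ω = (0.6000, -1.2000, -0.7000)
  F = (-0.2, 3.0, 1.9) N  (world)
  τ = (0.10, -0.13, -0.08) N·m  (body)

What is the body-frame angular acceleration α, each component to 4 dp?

α = (2.6720, -1.1883, -0.3700)

precession coupling ω×(Iω) = (-0.0336, 0.0126, -0.0504)
α = I⁻¹(τ − ω×Iω) = (2.6720, -1.1883, -0.3700)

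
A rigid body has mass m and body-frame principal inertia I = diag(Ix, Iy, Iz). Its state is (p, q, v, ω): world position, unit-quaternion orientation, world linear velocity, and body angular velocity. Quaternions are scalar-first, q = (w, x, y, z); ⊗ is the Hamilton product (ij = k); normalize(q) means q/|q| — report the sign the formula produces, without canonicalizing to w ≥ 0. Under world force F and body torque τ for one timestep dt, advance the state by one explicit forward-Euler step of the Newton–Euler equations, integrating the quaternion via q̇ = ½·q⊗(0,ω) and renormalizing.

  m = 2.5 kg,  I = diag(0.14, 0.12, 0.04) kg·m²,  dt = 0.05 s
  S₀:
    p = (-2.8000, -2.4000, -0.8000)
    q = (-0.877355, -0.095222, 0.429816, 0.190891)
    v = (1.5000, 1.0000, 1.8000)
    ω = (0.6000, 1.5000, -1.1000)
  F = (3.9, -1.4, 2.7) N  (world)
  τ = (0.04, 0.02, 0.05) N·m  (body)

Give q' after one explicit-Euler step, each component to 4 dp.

2q̇ = q⊗(0,ω) = (-0.3776107, -1.2855471, -1.3062421, 0.5643679)
q + ½dt·q⊗(0,ω), renormalized = (-0.8857, -0.1272, 0.3967, 0.2048)

q' = (-0.8857, -0.1272, 0.3967, 0.2048)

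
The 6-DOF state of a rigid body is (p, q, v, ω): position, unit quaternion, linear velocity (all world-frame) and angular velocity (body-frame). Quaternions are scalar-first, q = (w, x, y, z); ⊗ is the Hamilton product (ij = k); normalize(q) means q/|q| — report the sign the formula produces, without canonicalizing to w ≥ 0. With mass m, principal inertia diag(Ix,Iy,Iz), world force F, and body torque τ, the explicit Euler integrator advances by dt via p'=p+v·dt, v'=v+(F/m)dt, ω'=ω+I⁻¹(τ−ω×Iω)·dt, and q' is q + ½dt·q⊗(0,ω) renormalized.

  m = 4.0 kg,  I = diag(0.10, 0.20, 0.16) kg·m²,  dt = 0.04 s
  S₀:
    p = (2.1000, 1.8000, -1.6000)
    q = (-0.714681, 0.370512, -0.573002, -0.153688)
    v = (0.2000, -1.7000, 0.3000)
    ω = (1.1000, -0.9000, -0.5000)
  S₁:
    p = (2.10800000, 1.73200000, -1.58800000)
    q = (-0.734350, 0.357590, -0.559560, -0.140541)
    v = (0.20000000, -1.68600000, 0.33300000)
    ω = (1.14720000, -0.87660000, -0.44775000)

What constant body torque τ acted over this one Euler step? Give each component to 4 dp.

Δω = ω₁−ω₀ = (0.04720000, 0.02340000, 0.05225000)
gyro term ω₀×Iω₀ = (-0.0180, 0.0330, -0.0990)
τ = I·(Δω/dt) + ω₀×(Iω₀) = (0.1000, 0.1500, 0.1100)

τ = (0.1000, 0.1500, 0.1100)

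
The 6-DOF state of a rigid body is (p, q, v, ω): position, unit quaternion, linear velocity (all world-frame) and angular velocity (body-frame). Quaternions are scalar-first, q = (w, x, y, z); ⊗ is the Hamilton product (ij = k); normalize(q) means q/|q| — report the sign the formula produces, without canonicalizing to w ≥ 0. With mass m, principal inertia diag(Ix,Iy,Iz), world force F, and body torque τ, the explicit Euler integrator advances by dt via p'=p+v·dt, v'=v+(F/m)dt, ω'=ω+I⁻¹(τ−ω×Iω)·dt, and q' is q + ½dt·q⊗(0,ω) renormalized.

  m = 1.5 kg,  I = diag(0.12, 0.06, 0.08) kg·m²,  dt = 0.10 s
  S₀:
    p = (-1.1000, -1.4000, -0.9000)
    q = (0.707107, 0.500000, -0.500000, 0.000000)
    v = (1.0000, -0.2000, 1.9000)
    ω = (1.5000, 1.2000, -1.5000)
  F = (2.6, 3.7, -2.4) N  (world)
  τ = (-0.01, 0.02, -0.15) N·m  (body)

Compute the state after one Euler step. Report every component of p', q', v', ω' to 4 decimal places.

p + v·dt = (-1.0000, -1.4200, -0.7100)
new velocity v' = (1.1733, 0.0467, 1.7400)
angular accel α = (0.2167, 1.8333, -0.5250)
ω + α·dt = (1.5217, 1.3833, -1.5525)
q⊗(0,ω) = (-0.1500000, 1.8106605, 1.5985284, 0.2893395)
updated quaternion q' = (0.6945, 0.5862, -0.4170, 0.0144)

p' = (-1.0000, -1.4200, -0.7100)
q' = (0.6945, 0.5862, -0.4170, 0.0144)
v' = (1.1733, 0.0467, 1.7400)
ω' = (1.5217, 1.3833, -1.5525)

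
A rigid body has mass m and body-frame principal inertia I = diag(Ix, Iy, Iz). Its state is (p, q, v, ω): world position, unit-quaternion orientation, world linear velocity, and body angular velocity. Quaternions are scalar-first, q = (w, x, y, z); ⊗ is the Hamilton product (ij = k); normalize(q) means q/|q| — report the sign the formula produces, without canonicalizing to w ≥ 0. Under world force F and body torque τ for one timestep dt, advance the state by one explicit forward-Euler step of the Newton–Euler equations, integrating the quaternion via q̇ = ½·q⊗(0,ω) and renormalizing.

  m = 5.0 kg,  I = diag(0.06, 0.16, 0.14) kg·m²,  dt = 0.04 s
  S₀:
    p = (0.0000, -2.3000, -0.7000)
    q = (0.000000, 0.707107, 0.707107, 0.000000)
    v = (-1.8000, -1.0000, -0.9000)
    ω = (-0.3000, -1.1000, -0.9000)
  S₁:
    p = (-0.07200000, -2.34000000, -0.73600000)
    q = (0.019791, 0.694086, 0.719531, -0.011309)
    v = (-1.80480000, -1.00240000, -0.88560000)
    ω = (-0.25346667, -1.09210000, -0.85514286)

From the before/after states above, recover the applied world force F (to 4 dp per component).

F = (-0.6000, -0.3000, 1.8000)

v₁ − v₀ = (-0.00480000, -0.00240000, 0.01440000)
applied force F = (-0.6000, -0.3000, 1.8000)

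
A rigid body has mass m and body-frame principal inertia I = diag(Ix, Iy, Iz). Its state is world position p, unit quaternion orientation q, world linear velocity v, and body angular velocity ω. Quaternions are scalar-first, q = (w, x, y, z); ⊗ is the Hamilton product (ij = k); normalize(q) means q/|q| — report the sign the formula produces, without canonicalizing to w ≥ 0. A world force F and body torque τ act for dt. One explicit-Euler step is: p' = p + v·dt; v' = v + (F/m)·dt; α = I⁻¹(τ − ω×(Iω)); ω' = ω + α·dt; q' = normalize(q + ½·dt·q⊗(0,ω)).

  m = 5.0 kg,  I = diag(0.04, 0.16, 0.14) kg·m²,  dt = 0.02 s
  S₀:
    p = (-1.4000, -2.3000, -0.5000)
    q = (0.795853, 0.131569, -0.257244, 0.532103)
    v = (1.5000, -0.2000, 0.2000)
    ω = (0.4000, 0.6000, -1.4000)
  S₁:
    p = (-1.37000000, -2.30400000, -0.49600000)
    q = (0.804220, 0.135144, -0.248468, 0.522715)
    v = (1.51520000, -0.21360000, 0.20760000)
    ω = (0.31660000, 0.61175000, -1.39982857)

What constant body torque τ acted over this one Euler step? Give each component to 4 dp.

τ = (-0.1500, 0.1500, 0.0300)

Δω = ω₁−ω₀ = (-0.08340000, 0.01175000, 0.00017143)
applied torque τ = (-0.1500, 0.1500, 0.0300)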